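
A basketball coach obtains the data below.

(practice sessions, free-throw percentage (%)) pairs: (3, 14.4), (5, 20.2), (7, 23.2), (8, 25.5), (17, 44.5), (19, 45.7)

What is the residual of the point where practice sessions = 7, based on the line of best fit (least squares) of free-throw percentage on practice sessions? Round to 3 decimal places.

n = 6, Σx = 59, Σy = 173.5, Σxy = 2135.4, Σx² = 797
Sxx = Σx² − (Σx)²/n = 797 − 580.166667 = 216.833333
Sxy = Σxy − (Σx)(Σy)/n = 2135.4 − 1706.083333 = 429.316667
b = Sxy/Sxx = 429.316667/216.833333 = 1.979939
a = ȳ − b·x̄ = 28.916667 − 1.979939·9.833333 = 9.447271
ŷ(7) = 9.447271 + 1.979939·7 = 23.306841
residual = y − ŷ = 23.2 − 23.306841 = -0.106841

-0.107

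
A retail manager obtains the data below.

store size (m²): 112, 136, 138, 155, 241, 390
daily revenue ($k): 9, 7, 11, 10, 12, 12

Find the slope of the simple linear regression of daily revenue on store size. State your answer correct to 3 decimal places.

0.012

n = 6, Σx = 1172, Σy = 61, Σxy = 12600, Σx² = 284290
Sxx = Σx² − (Σx)²/n = 284290 − 228930.666667 = 55359.333333
Sxy = Σxy − (Σx)(Σy)/n = 12600 − 11915.333333 = 684.666667
b = Sxy/Sxx = 684.666667/55359.333333 = 0.012368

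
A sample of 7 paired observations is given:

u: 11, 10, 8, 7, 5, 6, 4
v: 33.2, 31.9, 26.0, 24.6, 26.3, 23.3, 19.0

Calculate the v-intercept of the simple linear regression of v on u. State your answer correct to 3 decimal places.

n = 7, Σx = 51, Σy = 184.3, Σxy = 1411.7, Σx² = 411
Sxx = Σx² − (Σx)²/n = 411 − 371.571429 = 39.428571
Sxy = Σxy − (Σx)(Σy)/n = 1411.7 − 1342.757143 = 68.942857
b = Sxy/Sxx = 68.942857/39.428571 = 1.748551
a = ȳ − b·x̄ = 26.328571 − 1.748551·7.285714 = 13.589130

13.589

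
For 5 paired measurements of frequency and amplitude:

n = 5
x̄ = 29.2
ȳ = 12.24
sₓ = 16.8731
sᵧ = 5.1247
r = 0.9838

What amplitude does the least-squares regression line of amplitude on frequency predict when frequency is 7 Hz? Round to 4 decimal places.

b = r · sᵧ/sₓ = 0.9838 · 5.1247/16.8731 = 0.298800
a = ȳ − b·x̄ = 12.24 − 0.298800·29.2 = 3.515044
ŷ(7) = a + b·7 = 3.515044 + 0.298800·7 = 5.606643

5.6066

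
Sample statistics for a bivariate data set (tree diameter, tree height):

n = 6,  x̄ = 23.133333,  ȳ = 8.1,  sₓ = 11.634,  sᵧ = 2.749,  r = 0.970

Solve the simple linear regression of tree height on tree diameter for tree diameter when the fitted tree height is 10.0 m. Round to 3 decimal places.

31.423

b = r · sᵧ/sₓ = 0.97 · 2.749/11.634 = 0.229201
a = ȳ − b·x̄ = 8.1 − 0.229201·23.133333 = 2.797806
Set a + b·x = 10.0: x = (10.0 − 2.797806) / 0.229201 = 31.422983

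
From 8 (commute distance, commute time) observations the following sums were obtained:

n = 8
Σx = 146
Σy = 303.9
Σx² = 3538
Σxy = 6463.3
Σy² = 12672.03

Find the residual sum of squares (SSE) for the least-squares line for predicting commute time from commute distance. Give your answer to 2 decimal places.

164.70

Sxx = Σx² − (Σx)²/n = 3538 − 2664.5 = 873.5
Sxy = Σxy − (Σx)(Σy)/n = 6463.3 − 5546.175 = 917.125
Syy = Σy² − (Σy)²/n = 12672.03 − 11544.40125 = 1127.62875
b = Sxy/Sxx = 917.125/873.5 = 1.049943
SSE = Syy − b·Sxy = 1127.62875 − 1.049943·917.125 = 164.699997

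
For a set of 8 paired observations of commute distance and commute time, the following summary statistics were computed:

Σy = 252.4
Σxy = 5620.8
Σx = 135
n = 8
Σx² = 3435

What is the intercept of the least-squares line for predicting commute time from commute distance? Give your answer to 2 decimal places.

11.69

Sxx = Σx² − (Σx)²/n = 3435 − 2278.125 = 1156.875
Sxy = Σxy − (Σx)(Σy)/n = 5620.8 − 4259.25 = 1361.55
b = Sxy/Sxx = 1361.55/1156.875 = 1.176921
a = ȳ − b·x̄ = 31.55 − 1.176921·16.875 = 11.689465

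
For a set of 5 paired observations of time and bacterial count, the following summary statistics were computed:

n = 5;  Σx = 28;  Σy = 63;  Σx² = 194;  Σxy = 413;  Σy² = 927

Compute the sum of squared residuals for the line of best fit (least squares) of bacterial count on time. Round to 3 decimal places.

Sxx = Σx² − (Σx)²/n = 194 − 156.8 = 37.2
Sxy = Σxy − (Σx)(Σy)/n = 413 − 352.8 = 60.2
Syy = Σy² − (Σy)²/n = 927 − 793.8 = 133.2
b = Sxy/Sxx = 60.2/37.2 = 1.618280
SSE = Syy − b·Sxy = 133.2 − 1.618280·60.2 = 35.779570

35.780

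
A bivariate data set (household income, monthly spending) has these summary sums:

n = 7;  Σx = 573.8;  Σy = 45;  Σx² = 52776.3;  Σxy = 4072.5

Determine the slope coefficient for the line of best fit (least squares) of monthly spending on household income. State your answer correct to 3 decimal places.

Sxx = Σx² − (Σx)²/n = 52776.3 − 47035.205714 = 5741.094286
Sxy = Σxy − (Σx)(Σy)/n = 4072.5 − 3688.714286 = 383.785714
b = Sxy/Sxx = 383.785714/5741.094286 = 0.066849

0.067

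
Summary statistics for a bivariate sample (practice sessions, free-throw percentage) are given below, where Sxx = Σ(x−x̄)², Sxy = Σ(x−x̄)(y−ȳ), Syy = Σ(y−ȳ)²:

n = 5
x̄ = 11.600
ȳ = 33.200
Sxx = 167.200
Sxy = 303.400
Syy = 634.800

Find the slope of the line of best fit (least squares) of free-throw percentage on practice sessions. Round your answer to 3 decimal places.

1.815

b = Sxy/Sxx = 303.4/167.2 = 1.814593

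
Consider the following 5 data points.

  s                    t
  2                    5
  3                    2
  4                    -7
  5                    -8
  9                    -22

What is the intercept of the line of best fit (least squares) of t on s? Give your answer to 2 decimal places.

n = 5, Σx = 23, Σy = -30, Σxy = -250, Σx² = 135
Sxx = Σx² − (Σx)²/n = 135 − 105.8 = 29.2
Sxy = Σxy − (Σx)(Σy)/n = -250 − (-138) = -112
b = Sxy/Sxx = -112/29.2 = -3.835616
a = ȳ − b·x̄ = -6 − (-3.835616)·4.6 = 11.643836

11.64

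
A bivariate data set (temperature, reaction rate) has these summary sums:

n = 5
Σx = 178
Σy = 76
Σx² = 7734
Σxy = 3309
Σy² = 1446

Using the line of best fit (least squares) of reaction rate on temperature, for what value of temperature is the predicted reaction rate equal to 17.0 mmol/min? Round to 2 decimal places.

Sxx = Σx² − (Σx)²/n = 7734 − 6336.8 = 1397.2
Sxy = Σxy − (Σx)(Σy)/n = 3309 − 2705.6 = 603.4
b = Sxy/Sxx = 603.4/1397.2 = 0.431864
a = ȳ − b·x̄ = 15.2 − 0.431864·35.6 = -0.174349
Set a + b·x = 17.0: x = (17.0 − (-0.174349)) / 0.431864 = 39.767981

39.77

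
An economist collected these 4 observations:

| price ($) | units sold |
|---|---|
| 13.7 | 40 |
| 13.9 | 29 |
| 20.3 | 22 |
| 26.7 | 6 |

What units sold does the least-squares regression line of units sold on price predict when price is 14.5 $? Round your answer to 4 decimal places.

n = 4, Σx = 74.6, Σy = 97, Σxy = 1557.9, Σx² = 1505.88
Sxx = Σx² − (Σx)²/n = 1505.88 − 1391.29 = 114.59
Sxy = Σxy − (Σx)(Σy)/n = 1557.9 − 1809.05 = -251.15
b = Sxy/Sxx = -251.15/114.59 = -2.191727
a = ȳ − b·x̄ = 24.25 − (-2.191727)·18.65 = 65.125709
ŷ(14.5) = a + b·14.5 = 65.125709 + (-2.191727)·14.5 = 33.345667

33.3457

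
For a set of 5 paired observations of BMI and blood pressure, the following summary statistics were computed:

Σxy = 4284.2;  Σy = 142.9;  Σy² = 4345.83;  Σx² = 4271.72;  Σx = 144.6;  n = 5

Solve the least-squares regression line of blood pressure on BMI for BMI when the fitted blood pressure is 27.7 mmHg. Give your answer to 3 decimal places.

Sxx = Σx² − (Σx)²/n = 4271.72 − 4181.832 = 89.888
Sxy = Σxy − (Σx)(Σy)/n = 4284.2 − 4132.668 = 151.532
b = Sxy/Sxx = 151.532/89.888 = 1.685787
a = ȳ − b·x̄ = 28.58 − 1.685787·28.92 = -20.172953
Set a + b·x = 27.7: x = (27.7 − (-20.172953)) / 1.685787 = 28.397989

28.398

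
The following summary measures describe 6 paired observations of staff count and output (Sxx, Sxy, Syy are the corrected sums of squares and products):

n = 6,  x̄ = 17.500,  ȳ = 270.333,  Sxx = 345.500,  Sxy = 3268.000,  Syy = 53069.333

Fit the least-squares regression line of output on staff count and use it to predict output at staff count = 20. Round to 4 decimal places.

293.9799

b = Sxy/Sxx = 3268/345.5 = 9.458755
a = ȳ − b·x̄ = 270.333 − 9.458755·17.5 = 104.804780
ŷ(20) = a + b·20 = 104.804780 + 9.458755·20 = 293.979889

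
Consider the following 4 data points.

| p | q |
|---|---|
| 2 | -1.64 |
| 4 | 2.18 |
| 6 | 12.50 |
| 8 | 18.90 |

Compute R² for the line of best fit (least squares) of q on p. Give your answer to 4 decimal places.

n = 4, Σx = 20, Σy = 31.94, Σxy = 231.64, Σx² = 120, Σy² = 520.902
Sxx = Σx² − (Σx)²/n = 120 − 100 = 20
Sxy = Σxy − (Σx)(Σy)/n = 231.64 − 159.7 = 71.94
Syy = Σy² − (Σy)²/n = 520.902 − 255.0409 = 265.8611
R² = Sxy²/(Sxx·Syy) = (71.94)²/(20·265.8611) = 0.973321

0.9733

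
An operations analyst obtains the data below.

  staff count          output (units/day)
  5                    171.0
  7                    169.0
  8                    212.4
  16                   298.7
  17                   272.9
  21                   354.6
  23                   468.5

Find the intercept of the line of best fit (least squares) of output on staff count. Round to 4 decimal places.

n = 7, Σx = 97, Σy = 1947.1, Σxy = 31377.8, Σx² = 1653
Sxx = Σx² − (Σx)²/n = 1653 − 1344.142857 = 308.857143
Sxy = Σxy − (Σx)(Σy)/n = 31377.8 − 26981.242857 = 4396.557143
b = Sxy/Sxx = 4396.557143/308.857143 = 14.234921
a = ȳ − b·x̄ = 278.157143 − 14.234921·13.857143 = 80.901804

80.9018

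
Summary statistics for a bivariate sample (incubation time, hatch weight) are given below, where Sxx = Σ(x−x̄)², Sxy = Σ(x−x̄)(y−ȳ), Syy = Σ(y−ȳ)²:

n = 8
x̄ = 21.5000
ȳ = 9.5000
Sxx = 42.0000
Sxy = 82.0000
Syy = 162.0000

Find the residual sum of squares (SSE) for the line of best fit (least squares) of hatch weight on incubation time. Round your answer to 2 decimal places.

b = Sxy/Sxx = 82/42 = 1.952381
SSE = Syy − b·Sxy = 162 − 1.952381·82 = 1.904762

1.90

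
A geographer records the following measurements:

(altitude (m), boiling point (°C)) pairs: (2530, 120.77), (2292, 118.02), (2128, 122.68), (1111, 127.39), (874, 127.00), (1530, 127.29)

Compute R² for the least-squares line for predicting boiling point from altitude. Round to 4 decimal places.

n = 6, Σx = 10465, Σy = 743.15, Σxy = 1284394.97, Σx² = 20521645, Σy² = 92124.4519
Sxx = Σx² − (Σx)²/n = 20521645 − 18252704.166667 = 2268940.833333
Sxy = Σxy − (Σx)(Σy)/n = 1284394.97 − 1296177.458333 = -11782.488333
Syy = Σy² − (Σy)²/n = 92124.4519 − 92045.320417 = 79.131483
R² = Sxy²/(Sxx·Syy) = (-11782.488333)²/(2268940.833333·79.131483) = 0.773217

0.7732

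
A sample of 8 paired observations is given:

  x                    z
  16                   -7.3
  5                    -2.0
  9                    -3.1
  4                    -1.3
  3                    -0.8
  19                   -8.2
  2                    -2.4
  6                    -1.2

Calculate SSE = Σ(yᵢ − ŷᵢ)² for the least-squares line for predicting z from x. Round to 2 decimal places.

5.30

n = 8, Σx = 64, Σy = -26.3, Σxy = -330.1, Σx² = 788, Σy² = 143.67
Sxx = Σx² − (Σx)²/n = 788 − 512 = 276
Sxy = Σxy − (Σx)(Σy)/n = -330.1 − (-210.4) = -119.7
Syy = Σy² − (Σy)²/n = 143.67 − 86.46125 = 57.20875
b = Sxy/Sxx = -119.7/276 = -0.433696
SSE = Syy − b·Sxy = 57.20875 − (-0.433696)·(-119.7) = 5.295380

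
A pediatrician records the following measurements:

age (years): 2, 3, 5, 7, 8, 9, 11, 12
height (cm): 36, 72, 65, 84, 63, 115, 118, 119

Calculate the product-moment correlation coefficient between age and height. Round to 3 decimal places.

n = 8, Σx = 57, Σy = 672, Σxy = 5466, Σx² = 497, Σy² = 63040
Sxx = Σx² − (Σx)²/n = 497 − 406.125 = 90.875
Sxy = Σxy − (Σx)(Σy)/n = 5466 − 4788 = 678
Syy = Σy² − (Σy)²/n = 63040 − 56448 = 6592
r = Sxy/√(Sxx·Syy) = 678/√(599048) = 678/773.981912 = 0.875989

0.876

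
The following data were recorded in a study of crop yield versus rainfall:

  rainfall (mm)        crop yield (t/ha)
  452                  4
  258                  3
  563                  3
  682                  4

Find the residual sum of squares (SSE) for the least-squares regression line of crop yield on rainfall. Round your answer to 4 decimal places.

0.7487

n = 4, Σx = 1955, Σy = 14, Σxy = 6999, Σx² = 1052961, Σy² = 50
Sxx = Σx² − (Σx)²/n = 1052961 − 955506.25 = 97454.75
Sxy = Σxy − (Σx)(Σy)/n = 6999 − 6842.5 = 156.5
Syy = Σy² − (Σy)²/n = 50 − 49 = 1
b = Sxy/Sxx = 156.5/97454.75 = 0.001606
SSE = Syy − b·Sxy = 1 − 0.001606·156.5 = 0.748681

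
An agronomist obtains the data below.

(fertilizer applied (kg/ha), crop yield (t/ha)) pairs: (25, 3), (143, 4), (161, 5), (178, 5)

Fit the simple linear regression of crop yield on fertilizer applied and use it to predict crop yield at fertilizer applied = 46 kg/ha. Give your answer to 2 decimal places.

3.20

n = 4, Σx = 507, Σy = 17, Σxy = 2342, Σx² = 78679
Sxx = Σx² − (Σx)²/n = 78679 − 64262.25 = 14416.75
Sxy = Σxy − (Σx)(Σy)/n = 2342 − 2154.75 = 187.25
b = Sxy/Sxx = 187.25/14416.75 = 0.012988
a = ȳ − b·x̄ = 4.25 − 0.012988·126.75 = 2.603725
ŷ(46) = a + b·46 = 2.603725 + 0.012988·46 = 3.201190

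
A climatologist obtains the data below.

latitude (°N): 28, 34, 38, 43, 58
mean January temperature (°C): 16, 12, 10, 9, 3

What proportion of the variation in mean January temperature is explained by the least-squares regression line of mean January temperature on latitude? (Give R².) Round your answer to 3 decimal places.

0.975

n = 5, Σx = 201, Σy = 50, Σxy = 1797, Σx² = 8597, Σy² = 590
Sxx = Σx² − (Σx)²/n = 8597 − 8080.2 = 516.8
Sxy = Σxy − (Σx)(Σy)/n = 1797 − 2010 = -213
Syy = Σy² − (Σy)²/n = 590 − 500 = 90
R² = Sxy²/(Sxx·Syy) = (-213)²/(516.8·90) = 0.975426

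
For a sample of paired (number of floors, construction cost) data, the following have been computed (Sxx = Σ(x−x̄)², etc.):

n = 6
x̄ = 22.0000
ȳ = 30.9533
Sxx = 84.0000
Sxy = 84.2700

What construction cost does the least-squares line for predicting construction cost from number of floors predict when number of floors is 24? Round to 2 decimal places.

b = Sxy/Sxx = 84.27/84 = 1.003214
a = ȳ − b·x̄ = 30.9533 − 1.003214·22 = 8.882586
ŷ(24) = a + b·24 = 8.882586 + 1.003214·24 = 32.959729

32.96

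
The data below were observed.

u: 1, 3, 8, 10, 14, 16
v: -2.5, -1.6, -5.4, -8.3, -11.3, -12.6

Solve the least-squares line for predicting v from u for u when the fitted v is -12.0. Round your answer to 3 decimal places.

n = 6, Σx = 52, Σy = -41.7, Σxy = -493.3, Σx² = 626
Sxx = Σx² − (Σx)²/n = 626 − 450.666667 = 175.333333
Sxy = Σxy − (Σx)(Σy)/n = -493.3 − (-361.4) = -131.9
b = Sxy/Sxx = -131.9/175.333333 = -0.752281
a = ȳ − b·x̄ = -6.95 − (-0.752281)·8.666667 = -0.430228
Set a + b·x = -12.0: x = (-12.0 − (-0.430228)) / (-0.752281) = 15.379580

15.380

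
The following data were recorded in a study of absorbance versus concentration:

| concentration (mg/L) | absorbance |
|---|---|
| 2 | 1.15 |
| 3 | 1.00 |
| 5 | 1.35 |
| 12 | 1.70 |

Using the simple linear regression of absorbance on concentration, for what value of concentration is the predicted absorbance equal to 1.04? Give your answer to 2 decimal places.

1.38

n = 4, Σx = 22, Σy = 5.2, Σxy = 32.45, Σx² = 182
Sxx = Σx² − (Σx)²/n = 182 − 121 = 61
Sxy = Σxy − (Σx)(Σy)/n = 32.45 − 28.6 = 3.85
b = Sxy/Sxx = 3.85/61 = 0.063115
a = ȳ − b·x̄ = 1.3 − 0.063115·5.5 = 0.952869
Set a + b·x = 1.04: x = (1.04 − 0.952869) / 0.063115 = 1.380519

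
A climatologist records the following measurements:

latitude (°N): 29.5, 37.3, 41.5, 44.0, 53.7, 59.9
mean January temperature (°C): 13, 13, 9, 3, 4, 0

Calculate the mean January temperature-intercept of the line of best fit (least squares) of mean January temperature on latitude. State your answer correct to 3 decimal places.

26.880

n = 6, Σx = 265.9, Σy = 42, Σxy = 1588.7, Σx² = 12391.49
Sxx = Σx² − (Σx)²/n = 12391.49 − 11783.801667 = 607.688333
Sxy = Σxy − (Σx)(Σy)/n = 1588.7 − 1861.3 = -272.6
b = Sxy/Sxx = -272.6/607.688333 = -0.448585
a = ȳ − b·x̄ = 7 − (-0.448585)·44.316667 = 26.879801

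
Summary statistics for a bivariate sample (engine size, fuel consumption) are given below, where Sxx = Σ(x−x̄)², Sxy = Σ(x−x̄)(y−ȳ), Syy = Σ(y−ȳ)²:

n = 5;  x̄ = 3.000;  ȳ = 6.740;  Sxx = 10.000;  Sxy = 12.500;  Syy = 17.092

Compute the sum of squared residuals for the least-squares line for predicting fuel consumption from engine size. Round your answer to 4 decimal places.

1.4670

b = Sxy/Sxx = 12.5/10 = 1.25
SSE = Syy − b·Sxy = 17.092 − 1.25·12.5 = 1.467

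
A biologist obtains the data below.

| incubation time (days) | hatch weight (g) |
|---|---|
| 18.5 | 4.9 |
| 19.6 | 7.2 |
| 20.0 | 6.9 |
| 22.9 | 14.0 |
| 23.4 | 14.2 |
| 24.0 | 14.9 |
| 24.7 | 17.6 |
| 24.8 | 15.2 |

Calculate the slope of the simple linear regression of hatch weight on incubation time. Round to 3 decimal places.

n = 8, Σx = 177.9, Σy = 94.9, Σxy = 2191.93, Σx² = 3999.51
Sxx = Σx² − (Σx)²/n = 3999.51 − 3956.05125 = 43.45875
Sxy = Σxy − (Σx)(Σy)/n = 2191.93 − 2110.33875 = 81.59125
b = Sxy/Sxx = 81.59125/43.45875 = 1.877441

1.877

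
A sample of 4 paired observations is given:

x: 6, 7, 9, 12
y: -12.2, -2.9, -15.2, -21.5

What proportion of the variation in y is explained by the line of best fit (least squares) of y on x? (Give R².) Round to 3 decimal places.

n = 4, Σx = 34, Σy = -51.8, Σxy = -488.3, Σx² = 310, Σy² = 850.54
Sxx = Σx² − (Σx)²/n = 310 − 289 = 21
Sxy = Σxy − (Σx)(Σy)/n = -488.3 − (-440.3) = -48
Syy = Σy² − (Σy)²/n = 850.54 − 670.81 = 179.73
R² = Sxy²/(Sxx·Syy) = (-48)²/(21·179.73) = 0.610439

0.610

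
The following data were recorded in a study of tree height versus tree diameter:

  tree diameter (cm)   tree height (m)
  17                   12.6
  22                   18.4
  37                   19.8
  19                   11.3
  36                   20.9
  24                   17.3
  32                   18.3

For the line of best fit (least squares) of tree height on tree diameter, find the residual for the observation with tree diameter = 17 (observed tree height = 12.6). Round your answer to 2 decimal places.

n = 7, Σx = 187, Σy = 118.6, Σxy = 3319.5, Σx² = 5399
Sxx = Σx² − (Σx)²/n = 5399 − 4995.571429 = 403.428571
Sxy = Σxy − (Σx)(Σy)/n = 3319.5 − 3168.314286 = 151.185714
b = Sxy/Sxx = 151.185714/403.428571 = 0.374752
a = ȳ − b·x̄ = 16.942857 − 0.374752·26.714286 = 6.931622
ŷ(17) = 6.931622 + 0.374752·17 = 13.302408
residual = y − ŷ = 12.6 − 13.302408 = -0.702408

-0.70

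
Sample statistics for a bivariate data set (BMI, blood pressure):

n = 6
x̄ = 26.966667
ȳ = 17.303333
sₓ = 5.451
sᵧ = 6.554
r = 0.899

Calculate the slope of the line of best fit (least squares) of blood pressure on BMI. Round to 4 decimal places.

1.0809

b = r · sᵧ/sₓ = 0.899 · 6.554/5.451 = 1.080911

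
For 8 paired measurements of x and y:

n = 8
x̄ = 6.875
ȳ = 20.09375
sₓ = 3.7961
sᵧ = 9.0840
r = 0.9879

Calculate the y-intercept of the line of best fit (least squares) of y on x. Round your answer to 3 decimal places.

b = r · sᵧ/sₓ = 0.9879 · 9.084/3.7961 = 2.364027
a = ȳ − b·x̄ = 20.09375 − 2.364027·6.875 = 3.841063

3.841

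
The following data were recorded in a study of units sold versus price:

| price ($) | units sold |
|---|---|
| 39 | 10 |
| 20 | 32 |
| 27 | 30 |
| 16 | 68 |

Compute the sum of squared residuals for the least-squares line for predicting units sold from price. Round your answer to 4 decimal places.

n = 4, Σx = 102, Σy = 140, Σxy = 2928, Σx² = 2906, Σy² = 6648
Sxx = Σx² − (Σx)²/n = 2906 − 2601 = 305
Sxy = Σxy − (Σx)(Σy)/n = 2928 − 3570 = -642
Syy = Σy² − (Σy)²/n = 6648 − 4900 = 1748
b = Sxy/Sxx = -642/305 = -2.104918
SSE = Syy − b·Sxy = 1748 − (-2.104918)·(-642) = 396.642623

396.6426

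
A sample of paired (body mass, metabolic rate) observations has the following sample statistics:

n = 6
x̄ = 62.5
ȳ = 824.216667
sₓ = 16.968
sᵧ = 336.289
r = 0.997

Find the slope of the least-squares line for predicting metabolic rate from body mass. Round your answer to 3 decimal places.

b = r · sᵧ/sₓ = 0.997 · 336.289/16.968 = 19.759555

19.760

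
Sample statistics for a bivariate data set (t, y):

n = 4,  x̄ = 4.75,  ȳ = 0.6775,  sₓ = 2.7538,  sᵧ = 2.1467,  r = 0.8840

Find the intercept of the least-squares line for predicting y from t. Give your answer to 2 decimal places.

b = r · sᵧ/sₓ = 0.884 · 2.1467/2.7538 = 0.689114
a = ȳ − b·x̄ = 0.6775 − 0.689114·4.75 = -2.595793

-2.60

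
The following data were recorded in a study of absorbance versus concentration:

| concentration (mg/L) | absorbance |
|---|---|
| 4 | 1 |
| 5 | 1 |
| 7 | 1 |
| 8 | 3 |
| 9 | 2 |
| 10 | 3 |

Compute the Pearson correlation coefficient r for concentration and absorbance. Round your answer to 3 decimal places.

0.805

n = 6, Σx = 43, Σy = 11, Σxy = 88, Σx² = 335, Σy² = 25
Sxx = Σx² − (Σx)²/n = 335 − 308.166667 = 26.833333
Sxy = Σxy − (Σx)(Σy)/n = 88 − 78.833333 = 9.166667
Syy = Σy² − (Σy)²/n = 25 − 20.166667 = 4.833333
r = Sxy/√(Sxx·Syy) = 9.166667/√(129.694444) = 9.166667/11.388347 = 0.804916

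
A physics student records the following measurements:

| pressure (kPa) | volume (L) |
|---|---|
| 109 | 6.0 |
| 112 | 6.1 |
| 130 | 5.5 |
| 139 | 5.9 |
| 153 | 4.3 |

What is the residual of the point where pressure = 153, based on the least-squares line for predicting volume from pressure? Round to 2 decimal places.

-0.46

n = 5, Σx = 643, Σy = 27.8, Σxy = 3530.2, Σx² = 84055
Sxx = Σx² − (Σx)²/n = 84055 − 82689.8 = 1365.2
Sxy = Σxy − (Σx)(Σy)/n = 3530.2 − 3575.08 = -44.88
b = Sxy/Sxx = -44.88/1365.2 = -0.032874
a = ȳ − b·x̄ = 5.56 − (-0.032874)·128.6 = 9.787636
ŷ(153) = 9.787636 + (-0.032874)·153 = 4.757867
residual = y − ŷ = 4.3 − 4.757867 = -0.457867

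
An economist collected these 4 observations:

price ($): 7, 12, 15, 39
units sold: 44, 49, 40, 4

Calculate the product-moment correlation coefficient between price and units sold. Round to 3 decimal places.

-0.970

n = 4, Σx = 73, Σy = 137, Σxy = 1652, Σx² = 1939, Σy² = 5953
Sxx = Σx² − (Σx)²/n = 1939 − 1332.25 = 606.75
Sxy = Σxy − (Σx)(Σy)/n = 1652 − 2500.25 = -848.25
Syy = Σy² − (Σy)²/n = 5953 − 4692.25 = 1260.75
r = Sxy/√(Sxx·Syy) = -848.25/√(764960.0625) = -848.25/874.619953 = -0.969850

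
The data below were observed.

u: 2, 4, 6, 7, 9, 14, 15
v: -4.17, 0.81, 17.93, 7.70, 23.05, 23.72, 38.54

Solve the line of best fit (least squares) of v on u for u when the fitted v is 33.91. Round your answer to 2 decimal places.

n = 7, Σx = 57, Σy = 107.58, Σxy = 1274.01, Σx² = 607
Sxx = Σx² − (Σx)²/n = 607 − 464.142857 = 142.857143
Sxy = Σxy − (Σx)(Σy)/n = 1274.01 − 876.008571 = 398.001429
b = Sxy/Sxx = 398.001429/142.857143 = 2.78601
a = ȳ − b·x̄ = 15.368571 − 2.78601·8.142857 = -7.31751
Set a + b·x = 33.91: x = (33.91 − (-7.31751)) / 2.78601 = 14.798048

14.80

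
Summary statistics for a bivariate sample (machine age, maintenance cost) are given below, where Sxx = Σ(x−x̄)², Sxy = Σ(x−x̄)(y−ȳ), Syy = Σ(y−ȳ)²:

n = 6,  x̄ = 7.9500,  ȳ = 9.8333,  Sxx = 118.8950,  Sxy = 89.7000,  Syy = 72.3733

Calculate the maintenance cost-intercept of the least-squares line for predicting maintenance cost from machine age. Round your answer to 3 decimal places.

3.835

b = Sxy/Sxx = 89.7/118.895 = 0.754447
a = ȳ − b·x̄ = 9.8333 − 0.754447·7.95 = 3.835445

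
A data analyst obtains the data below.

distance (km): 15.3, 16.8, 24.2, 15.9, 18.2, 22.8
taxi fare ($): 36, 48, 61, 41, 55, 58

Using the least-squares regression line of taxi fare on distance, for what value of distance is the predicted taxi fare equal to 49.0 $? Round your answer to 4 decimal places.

18.5178

n = 6, Σx = 113.2, Σy = 299, Σxy = 5808.7, Σx² = 2205.86
Sxx = Σx² − (Σx)²/n = 2205.86 − 2135.706667 = 70.153333
Sxy = Σxy − (Σx)(Σy)/n = 5808.7 − 5641.133333 = 167.566667
b = Sxy/Sxx = 167.566667/70.153333 = 2.388577
a = ȳ − b·x̄ = 49.833333 − 2.388577·18.866667 = 4.768840
Set a + b·x = 49.0: x = (49.0 − 4.768840) / 2.388577 = 18.517784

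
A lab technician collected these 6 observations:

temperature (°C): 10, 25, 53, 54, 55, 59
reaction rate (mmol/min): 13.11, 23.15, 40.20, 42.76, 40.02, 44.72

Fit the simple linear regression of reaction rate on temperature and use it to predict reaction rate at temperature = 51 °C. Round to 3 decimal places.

n = 6, Σx = 256, Σy = 203.96, Σxy = 9989.07, Σx² = 12956
Sxx = Σx² − (Σx)²/n = 12956 − 10922.666667 = 2033.333333
Sxy = Σxy − (Σx)(Σy)/n = 9989.07 − 8702.293333 = 1286.776667
b = Sxy/Sxx = 1286.776667/2033.333333 = 0.632841
a = ȳ − b·x̄ = 33.993333 − 0.632841·42.666667 = 6.992118
ŷ(51) = a + b·51 = 6.992118 + 0.632841·51 = 39.267008

39.267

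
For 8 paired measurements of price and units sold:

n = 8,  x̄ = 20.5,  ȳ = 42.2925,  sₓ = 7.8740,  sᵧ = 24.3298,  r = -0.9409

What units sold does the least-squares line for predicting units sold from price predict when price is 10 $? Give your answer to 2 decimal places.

b = r · sᵧ/sₓ = -0.9409 · 24.3298/7.874 = -2.907278
a = ȳ − b·x̄ = 42.2925 − (-2.907278)·20.5 = 101.891704
ŷ(10) = a + b·10 = 101.891704 + (-2.907278)·10 = 72.818921

72.82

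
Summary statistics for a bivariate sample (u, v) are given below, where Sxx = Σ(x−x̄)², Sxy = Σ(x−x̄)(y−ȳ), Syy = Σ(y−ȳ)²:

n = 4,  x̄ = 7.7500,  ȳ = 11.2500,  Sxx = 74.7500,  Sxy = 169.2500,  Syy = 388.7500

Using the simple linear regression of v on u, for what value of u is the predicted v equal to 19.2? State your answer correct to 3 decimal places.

11.261

b = Sxy/Sxx = 169.25/74.75 = 2.264214
a = ȳ − b·x̄ = 11.25 − 2.264214·7.75 = -6.297659
Set a + b·x = 19.2: x = (19.2 − (-6.297659)) / 2.264214 = 11.261152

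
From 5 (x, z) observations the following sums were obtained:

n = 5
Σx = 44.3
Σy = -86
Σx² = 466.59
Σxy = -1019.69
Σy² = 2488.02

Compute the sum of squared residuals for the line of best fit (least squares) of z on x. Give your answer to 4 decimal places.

Sxx = Σx² − (Σx)²/n = 466.59 − 392.498 = 74.092
Sxy = Σxy − (Σx)(Σy)/n = -1019.69 − (-761.96) = -257.73
Syy = Σy² − (Σy)²/n = 2488.02 − 1479.2 = 1008.82
b = Sxy/Sxx = -257.73/74.092 = -3.478513
SSE = Syy − b·Sxy = 1008.82 − (-3.478513)·(-257.73) = 112.302793

112.3028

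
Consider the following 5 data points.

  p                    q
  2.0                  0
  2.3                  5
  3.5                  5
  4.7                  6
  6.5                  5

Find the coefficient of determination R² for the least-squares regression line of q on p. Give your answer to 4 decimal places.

n = 5, Σx = 19, Σy = 21, Σxy = 89.7, Σx² = 85.88, Σy² = 111
Sxx = Σx² − (Σx)²/n = 85.88 − 72.2 = 13.68
Sxy = Σxy − (Σx)(Σy)/n = 89.7 − 79.8 = 9.9
Syy = Σy² − (Σy)²/n = 111 − 88.2 = 22.8
R² = Sxy²/(Sxx·Syy) = (9.9)²/(13.68·22.8) = 0.314231

0.3142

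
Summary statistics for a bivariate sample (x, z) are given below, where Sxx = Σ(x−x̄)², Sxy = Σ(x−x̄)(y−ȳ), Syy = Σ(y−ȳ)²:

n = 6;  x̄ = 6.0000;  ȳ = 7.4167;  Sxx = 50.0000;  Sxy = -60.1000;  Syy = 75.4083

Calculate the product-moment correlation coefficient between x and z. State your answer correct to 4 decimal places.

-0.9788

r = Sxy/√(Sxx·Syy) = -60.1/√(3770.415) = -60.1/61.403705 = -0.978768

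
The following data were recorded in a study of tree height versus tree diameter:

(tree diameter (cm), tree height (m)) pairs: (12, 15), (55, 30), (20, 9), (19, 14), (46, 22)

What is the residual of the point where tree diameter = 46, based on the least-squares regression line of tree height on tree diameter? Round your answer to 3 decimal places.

-2.042

n = 5, Σx = 152, Σy = 90, Σxy = 3288, Σx² = 6046
Sxx = Σx² − (Σx)²/n = 6046 − 4620.8 = 1425.2
Sxy = Σxy − (Σx)(Σy)/n = 3288 − 2736 = 552
b = Sxy/Sxx = 552/1425.2 = 0.387314
a = ȳ − b·x̄ = 18 − 0.387314·30.4 = 6.225653
ŷ(46) = 6.225653 + 0.387314·46 = 24.042099
residual = y − ŷ = 22 − 24.042099 = -2.042099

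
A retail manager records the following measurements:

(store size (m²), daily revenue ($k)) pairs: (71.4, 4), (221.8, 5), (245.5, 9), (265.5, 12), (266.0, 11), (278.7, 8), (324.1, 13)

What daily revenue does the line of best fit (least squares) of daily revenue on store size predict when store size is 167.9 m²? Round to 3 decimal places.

6.392

n = 7, Σx = 1673, Σy = 62, Σxy = 16159, Σx² = 438524.2
Sxx = Σx² − (Σx)²/n = 438524.2 − 399847 = 38677.2
Sxy = Σxy − (Σx)(Σy)/n = 16159 − 14818 = 1341
b = Sxy/Sxx = 1341/38677.2 = 0.034672
a = ȳ − b·x̄ = 8.857143 − 0.034672·239 = 0.570633
ŷ(167.9) = a + b·167.9 = 0.570633 + 0.034672·167.9 = 6.391993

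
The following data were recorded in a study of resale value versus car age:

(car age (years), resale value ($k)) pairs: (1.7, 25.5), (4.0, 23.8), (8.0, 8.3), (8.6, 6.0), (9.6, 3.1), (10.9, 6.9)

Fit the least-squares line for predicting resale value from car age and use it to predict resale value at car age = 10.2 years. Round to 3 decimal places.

4.246

n = 6, Σx = 42.8, Σy = 73.6, Σxy = 361.52, Σx² = 367.82
Sxx = Σx² − (Σx)²/n = 367.82 − 305.306667 = 62.513333
Sxy = Σxy − (Σx)(Σy)/n = 361.52 − 525.013333 = -163.493333
b = Sxy/Sxx = -163.493333/62.513333 = -2.615335
a = ȳ − b·x̄ = 12.266667 − (-2.615335)·7.133333 = 30.922726
ŷ(10.2) = a + b·10.2 = 30.922726 + (-2.615335)·10.2 = 4.246305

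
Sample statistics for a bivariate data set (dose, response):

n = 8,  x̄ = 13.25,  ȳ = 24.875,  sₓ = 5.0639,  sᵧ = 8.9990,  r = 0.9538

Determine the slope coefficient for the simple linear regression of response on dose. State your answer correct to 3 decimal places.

1.695

b = r · sᵧ/sₓ = 0.9538 · 8.999/5.0639 = 1.694987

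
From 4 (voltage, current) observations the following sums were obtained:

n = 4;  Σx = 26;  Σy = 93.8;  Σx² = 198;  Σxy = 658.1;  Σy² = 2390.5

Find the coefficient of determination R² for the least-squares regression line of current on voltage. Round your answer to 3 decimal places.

0.423

Sxx = Σx² − (Σx)²/n = 198 − 169 = 29
Sxy = Σxy − (Σx)(Σy)/n = 658.1 − 609.7 = 48.4
Syy = Σy² − (Σy)²/n = 2390.5 − 2199.61 = 190.89
R² = Sxy²/(Sxx·Syy) = (48.4)²/(29·190.89) = 0.423165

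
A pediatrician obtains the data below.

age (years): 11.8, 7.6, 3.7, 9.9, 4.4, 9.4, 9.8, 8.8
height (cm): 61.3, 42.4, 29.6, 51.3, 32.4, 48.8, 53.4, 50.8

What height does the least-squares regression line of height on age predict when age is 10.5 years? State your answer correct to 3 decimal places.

n = 8, Σx = 65.4, Σy = 370, Σxy = 3234.61, Σx² = 589.9
Sxx = Σx² − (Σx)²/n = 589.9 − 534.645 = 55.255
Sxy = Σxy − (Σx)(Σy)/n = 3234.61 − 3024.75 = 209.86
b = Sxy/Sxx = 209.86/55.255 = 3.798027
a = ȳ − b·x̄ = 46.25 − 3.798027·8.175 = 15.201127
ŷ(10.5) = a + b·10.5 = 15.201127 + 3.798027·10.5 = 55.080414

55.080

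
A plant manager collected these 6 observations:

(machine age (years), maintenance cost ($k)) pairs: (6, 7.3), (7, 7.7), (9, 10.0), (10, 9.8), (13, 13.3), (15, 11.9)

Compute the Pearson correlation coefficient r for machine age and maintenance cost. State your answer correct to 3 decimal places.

0.920

n = 6, Σx = 60, Σy = 60, Σxy = 637.1, Σx² = 660, Σy² = 627.12
Sxx = Σx² − (Σx)²/n = 660 − 600 = 60
Sxy = Σxy − (Σx)(Σy)/n = 637.1 − 600 = 37.1
Syy = Σy² − (Σy)²/n = 627.12 − 600 = 27.12
r = Sxy/√(Sxx·Syy) = 37.1/√(1627.2) = 37.1/40.338567 = 0.919715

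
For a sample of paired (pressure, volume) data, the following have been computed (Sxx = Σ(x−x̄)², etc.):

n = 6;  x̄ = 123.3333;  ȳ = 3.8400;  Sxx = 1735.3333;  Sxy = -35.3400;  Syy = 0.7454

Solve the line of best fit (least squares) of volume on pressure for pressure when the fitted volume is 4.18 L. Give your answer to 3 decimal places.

b = Sxy/Sxx = -35.34/1735.3333 = -0.020365
a = ȳ − b·x̄ = 3.84 − (-0.020365)·123.3333 = 6.351678
Set a + b·x = 4.18: x = (4.18 − 6.351678) / (-0.020365) = 106.637960

106.638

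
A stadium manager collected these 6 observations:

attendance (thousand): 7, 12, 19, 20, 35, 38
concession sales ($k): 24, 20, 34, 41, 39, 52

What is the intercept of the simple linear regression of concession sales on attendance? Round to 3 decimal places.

16.969

n = 6, Σx = 131, Σy = 210, Σxy = 5215, Σx² = 3623
Sxx = Σx² − (Σx)²/n = 3623 − 2860.166667 = 762.833333
Sxy = Σxy − (Σx)(Σy)/n = 5215 − 4585 = 630
b = Sxy/Sxx = 630/762.833333 = 0.825868
a = ȳ − b·x̄ = 35 − 0.825868·21.833333 = 16.968538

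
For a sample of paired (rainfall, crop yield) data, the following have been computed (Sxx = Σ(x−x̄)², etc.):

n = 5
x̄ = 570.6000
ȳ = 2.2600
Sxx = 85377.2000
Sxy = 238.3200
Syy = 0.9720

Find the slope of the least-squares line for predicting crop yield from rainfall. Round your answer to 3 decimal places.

b = Sxy/Sxx = 238.32/85377.2 = 0.002791

0.003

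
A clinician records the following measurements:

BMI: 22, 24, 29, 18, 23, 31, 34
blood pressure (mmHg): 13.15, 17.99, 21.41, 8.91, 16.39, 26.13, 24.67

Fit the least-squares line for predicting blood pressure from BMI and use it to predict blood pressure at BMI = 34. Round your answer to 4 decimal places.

26.9793

n = 7, Σx = 181, Σy = 128.65, Σxy = 3528.11, Σx² = 4871
Sxx = Σx² − (Σx)²/n = 4871 − 4680.142857 = 190.857143
Sxy = Σxy − (Σx)(Σy)/n = 3528.11 − 3326.521429 = 201.588571
b = Sxy/Sxx = 201.588571/190.857143 = 1.056228
a = ȳ − b·x̄ = 18.378571 − 1.056228·25.857143 = -8.932455
ŷ(34) = a + b·34 = -8.932455 + 1.056228·34 = 26.979281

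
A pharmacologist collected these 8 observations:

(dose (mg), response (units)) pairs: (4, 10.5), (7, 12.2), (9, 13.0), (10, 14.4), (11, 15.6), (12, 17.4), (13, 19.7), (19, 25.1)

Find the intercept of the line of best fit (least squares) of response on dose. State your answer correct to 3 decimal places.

4.978

n = 8, Σx = 85, Σy = 127.9, Σxy = 1501.8, Σx² = 1041
Sxx = Σx² − (Σx)²/n = 1041 − 903.125 = 137.875
Sxy = Σxy − (Σx)(Σy)/n = 1501.8 − 1358.9375 = 142.8625
b = Sxy/Sxx = 142.8625/137.875 = 1.036174
a = ȳ − b·x̄ = 15.9875 − 1.036174·10.625 = 4.978150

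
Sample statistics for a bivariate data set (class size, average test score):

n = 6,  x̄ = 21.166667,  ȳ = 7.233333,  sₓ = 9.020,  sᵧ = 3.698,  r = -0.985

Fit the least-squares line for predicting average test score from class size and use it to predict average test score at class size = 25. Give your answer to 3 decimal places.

5.685

b = r · sᵧ/sₓ = -0.985 · 3.698/9.02 = -0.403828
a = ȳ − b·x̄ = 7.233333 − (-0.403828)·21.166667 = 15.781029
ŷ(25) = a + b·25 = 15.781029 + (-0.403828)·25 = 5.685325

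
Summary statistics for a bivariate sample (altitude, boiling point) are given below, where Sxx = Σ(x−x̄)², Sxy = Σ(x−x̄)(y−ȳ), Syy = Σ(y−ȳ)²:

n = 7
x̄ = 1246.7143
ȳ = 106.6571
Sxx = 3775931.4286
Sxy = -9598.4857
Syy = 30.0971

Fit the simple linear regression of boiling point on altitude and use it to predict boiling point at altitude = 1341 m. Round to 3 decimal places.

106.417

b = Sxy/Sxx = -9598.4857/3775931.4286 = -0.002542
a = ȳ − b·x̄ = 106.6571 − (-0.002542)·1246.7143 = 109.826270
ŷ(1341) = a + b·1341 = 109.826270 + (-0.002542)·1341 = 106.417424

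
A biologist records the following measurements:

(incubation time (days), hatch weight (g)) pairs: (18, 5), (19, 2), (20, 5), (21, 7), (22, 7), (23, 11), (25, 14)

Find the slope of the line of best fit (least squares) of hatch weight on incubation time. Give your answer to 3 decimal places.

n = 7, Σx = 148, Σy = 51, Σxy = 1132, Σx² = 3164
Sxx = Σx² − (Σx)²/n = 3164 − 3129.142857 = 34.857143
Sxy = Σxy − (Σx)(Σy)/n = 1132 − 1078.285714 = 53.714286
b = Sxy/Sxx = 53.714286/34.857143 = 1.540984

1.541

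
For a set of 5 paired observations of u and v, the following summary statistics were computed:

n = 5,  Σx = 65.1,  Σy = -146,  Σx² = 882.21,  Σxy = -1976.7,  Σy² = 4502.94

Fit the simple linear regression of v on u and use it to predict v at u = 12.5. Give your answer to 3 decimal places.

-28.061

Sxx = Σx² − (Σx)²/n = 882.21 − 847.602 = 34.608
Sxy = Σxy − (Σx)(Σy)/n = -1976.7 − (-1900.92) = -75.78
b = Sxy/Sxx = -75.78/34.608 = -2.189667
a = ȳ − b·x̄ = -29.2 − (-2.189667)·13.02 = -0.690534
ŷ(12.5) = a + b·12.5 = -0.690534 + (-2.189667)·12.5 = -28.061373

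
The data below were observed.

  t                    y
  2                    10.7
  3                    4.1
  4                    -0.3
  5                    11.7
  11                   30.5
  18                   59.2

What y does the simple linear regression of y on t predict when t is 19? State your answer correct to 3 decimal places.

60.334

n = 6, Σx = 43, Σy = 115.9, Σxy = 1492.1, Σx² = 499
Sxx = Σx² − (Σx)²/n = 499 − 308.166667 = 190.833333
Sxy = Σxy − (Σx)(Σy)/n = 1492.1 − 830.616667 = 661.483333
b = Sxy/Sxx = 661.483333/190.833333 = 3.466288
a = ȳ − b·x̄ = 19.316667 − 3.466288·7.166667 = -5.525066
ŷ(19) = a + b·19 = -5.525066 + 3.466288·19 = 60.334410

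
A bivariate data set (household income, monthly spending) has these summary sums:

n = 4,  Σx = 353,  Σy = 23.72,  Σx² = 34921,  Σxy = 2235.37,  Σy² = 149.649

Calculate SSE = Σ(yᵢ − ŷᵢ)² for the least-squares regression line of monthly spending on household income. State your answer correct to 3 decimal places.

Sxx = Σx² − (Σx)²/n = 34921 − 31152.25 = 3768.75
Sxy = Σxy − (Σx)(Σy)/n = 2235.37 − 2093.29 = 142.08
Syy = Σy² − (Σy)²/n = 149.649 − 140.6596 = 8.9894
b = Sxy/Sxx = 142.08/3768.75 = 0.037700
SSE = Syy − b·Sxy = 8.9894 − 0.037700·142.08 = 3.633055

3.633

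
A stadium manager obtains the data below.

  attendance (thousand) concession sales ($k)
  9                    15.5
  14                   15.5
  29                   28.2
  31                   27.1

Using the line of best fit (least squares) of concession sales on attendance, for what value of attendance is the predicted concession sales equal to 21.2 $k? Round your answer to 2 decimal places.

n = 4, Σx = 83, Σy = 86.3, Σxy = 2014.4, Σx² = 2079
Sxx = Σx² − (Σx)²/n = 2079 − 1722.25 = 356.75
Sxy = Σxy − (Σx)(Σy)/n = 2014.4 − 1790.725 = 223.675
b = Sxy/Sxx = 223.675/356.75 = 0.626980
a = ȳ − b·x̄ = 21.575 − 0.626980·20.75 = 8.565172
Set a + b·x = 21.2: x = (21.2 − 8.565172) / 0.626980 = 20.151894

20.15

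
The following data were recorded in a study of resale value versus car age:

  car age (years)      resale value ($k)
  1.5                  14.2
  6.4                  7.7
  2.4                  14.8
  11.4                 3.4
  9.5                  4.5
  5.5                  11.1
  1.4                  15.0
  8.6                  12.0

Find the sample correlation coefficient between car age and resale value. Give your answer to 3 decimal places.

-0.888

n = 8, Σx = 46.7, Σy = 82.7, Σxy = 372.86, Σx² = 375.35, Σy² = 1003.99
Sxx = Σx² − (Σx)²/n = 375.35 − 272.61125 = 102.73875
Sxy = Σxy − (Σx)(Σy)/n = 372.86 − 482.76125 = -109.90125
Syy = Σy² − (Σy)²/n = 1003.99 − 854.91125 = 149.07875
r = Sxy/√(Sxx·Syy) = -109.90125/√(15316.164427) = -109.90125/123.758492 = -0.888030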